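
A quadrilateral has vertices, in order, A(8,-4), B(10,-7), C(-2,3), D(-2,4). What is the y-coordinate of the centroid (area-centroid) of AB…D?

Apply the shoelace (surveyor's) formula. First the cross-terms c_i = x_i·y_{i+1} − x_{i+1}·y_i:
  -16, 16, -2, -24  ⇒  2A = -26, A = -13.
Then Σ (y_i + y_{i+1})·c_i = 98, so ȳ = 98 / (6·(-13)) = -49/39.

-49/39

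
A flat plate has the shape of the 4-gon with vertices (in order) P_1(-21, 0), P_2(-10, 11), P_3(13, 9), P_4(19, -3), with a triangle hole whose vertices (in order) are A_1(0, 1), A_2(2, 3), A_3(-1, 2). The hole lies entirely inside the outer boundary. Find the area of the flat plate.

Outer boundary:
Apply Gauss's area formula: 2A = Σ (x_i·y_{i+1} − x_{i+1}·y_i), indices taken mod 4.
Cross-terms: -231, -233, -210, -63  ⇒  Σ = -737
Area = |Σ|/2 = 368.5.
Hole:
A_1→A_2: (0)(3) − (2)(1) = -2
A_2→A_3: (2)(2) − (-1)(3) = 7
A_3→A_1: (-1)(1) − (0)(2) = -1
Σ = 4
Area = |Σ|/2 = 2.
Net area = 368.5 − 2 = 366.5.

366.5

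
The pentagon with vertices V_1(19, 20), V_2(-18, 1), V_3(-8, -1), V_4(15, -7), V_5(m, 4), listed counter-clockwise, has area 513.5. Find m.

Write out the shoelace sum; only the two edges meeting at V_5 involve m:
2·Area = [(15·4 − m·(-7)) + (m·20 − 19·4)] + 476
       = 27·m + 460 = 1027
⇒ m = 21.

21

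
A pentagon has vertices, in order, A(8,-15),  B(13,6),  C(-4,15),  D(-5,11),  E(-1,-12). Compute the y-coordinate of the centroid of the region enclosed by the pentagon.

2/27

Apply Gauss's area formula. First the cross-terms c_i = x_i·y_{i+1} − x_{i+1}·y_i:
  243, 219, 31, 71, 111  ⇒  2A = 675, A = 337.5.
Then Σ (y_i + y_{i+1})·c_i = 150, so ȳ = 150 / (6·337.5) = 2/27.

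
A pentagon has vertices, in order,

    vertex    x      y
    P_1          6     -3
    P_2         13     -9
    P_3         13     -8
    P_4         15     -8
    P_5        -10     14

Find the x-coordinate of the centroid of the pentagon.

Apply the shoelace (surveyor's) formula. First the cross-terms c_i = x_i·y_{i+1} − x_{i+1}·y_i:
  -15, 13, 16, 130, -54  ⇒  2A = 90, A = 45.
Then Σ (x_i + x_{i+1})·c_i = 1367, so x̄ = 1367 / (6·45) = 1367/270.

1367/270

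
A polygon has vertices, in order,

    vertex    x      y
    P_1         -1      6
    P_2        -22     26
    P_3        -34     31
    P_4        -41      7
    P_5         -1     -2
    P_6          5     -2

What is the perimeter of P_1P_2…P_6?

|P_1P_2| = √((-21)² + (20)²) = √841 = 29
|P_2P_3| = √((-12)² + (5)²) = √169 = 13
|P_3P_4| = √((-7)² + (-24)²) = √625 = 25
|P_4P_5| = √((40)² + (-9)²) = √1681 = 41
|P_5P_6| = √((6)² + (0)²) = √36 = 6
|P_6P_1| = √((-6)² + (8)²) = √100 = 10
Perimeter = 29 + 13 + 25 + 41 + 6 + 10 = 124.

124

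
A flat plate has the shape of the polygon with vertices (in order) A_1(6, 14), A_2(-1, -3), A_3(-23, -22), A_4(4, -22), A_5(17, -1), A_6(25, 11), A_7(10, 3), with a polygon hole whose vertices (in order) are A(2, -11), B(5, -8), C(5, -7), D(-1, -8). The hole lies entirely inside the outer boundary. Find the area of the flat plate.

594

Outer boundary:
Cross-terms: -4, -47, 594, 370, 212, -35, 122  ⇒  Σ = 1212
Area = |Σ|/2 = 606.
Hole:
Apply the surveyor's formula: 2A = Σ (x_i·y_{i+1} − x_{i+1}·y_i), indices taken mod 4.
Cross-terms: 39, 5, -47, 27  ⇒  Σ = 24
Area = |Σ|/2 = 12.
Net area = 606 − 12 = 594.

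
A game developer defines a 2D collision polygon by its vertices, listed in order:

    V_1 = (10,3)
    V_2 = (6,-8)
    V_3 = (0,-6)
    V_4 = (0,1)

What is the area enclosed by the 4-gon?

Apply the shoelace formula: 2A = Σ (x_i·y_{i+1} − x_{i+1}·y_i), indices taken mod 4.
Σ = (-98) + (-36) + (0) + (-10) = -144
Area = |Σ|/2 = 72.

72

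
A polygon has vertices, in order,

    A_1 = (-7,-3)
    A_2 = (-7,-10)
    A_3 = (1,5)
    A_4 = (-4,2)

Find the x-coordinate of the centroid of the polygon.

Apply the surveyor's formula. First the cross-terms c_i = x_i·y_{i+1} − x_{i+1}·y_i:
  49, -25, 22, 26  ⇒  2A = 72, A = 36.
Then Σ (x_i + x_{i+1})·c_i = -888, so x̄ = -888 / (6·36) = -37/9.

-37/9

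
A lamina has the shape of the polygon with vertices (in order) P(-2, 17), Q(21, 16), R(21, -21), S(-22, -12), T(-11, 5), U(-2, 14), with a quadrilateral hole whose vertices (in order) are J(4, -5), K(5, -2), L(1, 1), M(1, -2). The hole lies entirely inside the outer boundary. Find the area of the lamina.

Outer boundary:
Apply Gauss's area formula: 2A = Σ (x_i·y_{i+1} − x_{i+1}·y_i), indices taken mod 6.
Σ = (-389) + (-777) + (-714) + (-242) + (-144) + (-6) = -2272
Area = |Σ|/2 = 1136.
Hole:
Σ = (17) + (7) + (-3) + (3) = 24
Area = |Σ|/2 = 12.
Net area = 1136 − 12 = 1124.

1124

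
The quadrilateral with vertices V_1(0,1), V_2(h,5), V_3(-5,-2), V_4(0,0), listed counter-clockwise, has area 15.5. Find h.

-2

The doubled signed area Σ (x_i y_{i+1} − x_{i+1} y_i) is linear in h.
With h=0 it equals 25; the coefficient of h is -3 (from the two edges through V_2).
So -3·h + 25 = 2·15.5 = 31 ⇒ h = -2.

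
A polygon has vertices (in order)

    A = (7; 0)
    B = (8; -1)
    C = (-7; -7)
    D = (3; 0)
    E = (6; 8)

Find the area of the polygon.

Cross-terms: -7, -63, 21, 24, -56  ⇒  Σ = -81
Area = |Σ|/2 = 40.5.

40.5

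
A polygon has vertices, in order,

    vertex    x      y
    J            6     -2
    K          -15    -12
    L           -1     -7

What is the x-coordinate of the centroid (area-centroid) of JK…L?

Apply the surveyor's formula. First the cross-terms c_i = x_i·y_{i+1} − x_{i+1}·y_i:
  -102, 93, 44  ⇒  2A = 35, A = 17.5.
Then Σ (x_i + x_{i+1})·c_i = -350, so x̄ = -350 / (6·17.5) = -10/3.

-10/3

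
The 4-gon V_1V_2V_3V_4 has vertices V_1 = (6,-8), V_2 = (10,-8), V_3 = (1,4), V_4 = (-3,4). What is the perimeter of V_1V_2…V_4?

|V_1V_2| = √((4)² + (0)²) = √16 = 4
|V_2V_3| = √((-9)² + (12)²) = √225 = 15
|V_3V_4| = √((-4)² + (0)²) = √16 = 4
|V_4V_1| = √((9)² + (-12)²) = √225 = 15
Perimeter = 4 + 15 + 4 + 15 = 38.

38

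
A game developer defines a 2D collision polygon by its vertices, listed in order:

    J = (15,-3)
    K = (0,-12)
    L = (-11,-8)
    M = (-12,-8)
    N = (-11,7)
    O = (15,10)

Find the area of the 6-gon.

Apply Gauss's area formula: 2A = Σ (x_i·y_{i+1} − x_{i+1}·y_i), indices taken mod 6.
J→K: (15)(-12) − (0)(-3) = -180
K→L: (0)(-8) − (-11)(-12) = -132
L→M: (-11)(-8) − (-12)(-8) = -8
M→N: (-12)(7) − (-11)(-8) = -172
N→O: (-11)(10) − (15)(7) = -215
O→J: (15)(-3) − (15)(10) = -195
Σ = -902
Area = |Σ|/2 = 451.

451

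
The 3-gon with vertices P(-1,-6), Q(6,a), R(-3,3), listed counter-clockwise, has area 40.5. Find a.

3

The doubled signed area Σ (x_i y_{i+1} − x_{i+1} y_i) is linear in a.
With a=0 it equals 75; the coefficient of a is 2 (from the two edges through Q).
So 2·a + 75 = 2·40.5 = 81 ⇒ a = 3.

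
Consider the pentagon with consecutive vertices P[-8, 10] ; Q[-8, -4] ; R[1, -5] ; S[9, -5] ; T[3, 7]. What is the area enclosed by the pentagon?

Apply the surveyor's formula: 2A = Σ (x_i·y_{i+1} − x_{i+1}·y_i), indices taken mod 5.
Σ = (112) + (44) + (40) + (78) + (86) = 360
Area = |Σ|/2 = 180.

180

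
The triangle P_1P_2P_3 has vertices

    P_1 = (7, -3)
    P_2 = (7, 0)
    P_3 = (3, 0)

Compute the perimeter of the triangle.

12

|P_1P_2| = √((0)² + (3)²) = √9 = 3
|P_2P_3| = √((-4)² + (0)²) = √16 = 4
|P_3P_1| = √((4)² + (-3)²) = √25 = 5
Perimeter = 3 + 4 + 5 = 12.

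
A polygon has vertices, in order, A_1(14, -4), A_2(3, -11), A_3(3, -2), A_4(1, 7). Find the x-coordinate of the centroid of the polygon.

615/97

Apply the shoelace formula. First the cross-terms c_i = x_i·y_{i+1} − x_{i+1}·y_i:
  -142, 27, 23, -102  ⇒  2A = -194, A = -97.
Then Σ (x_i + x_{i+1})·c_i = -3690, so x̄ = -3690 / (6·(-97)) = 615/97.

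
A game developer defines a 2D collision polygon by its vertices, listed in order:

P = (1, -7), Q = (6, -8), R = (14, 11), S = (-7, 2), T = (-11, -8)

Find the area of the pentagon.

Apply the shoelace (surveyor's) formula: 2A = Σ (x_i·y_{i+1} − x_{i+1}·y_i), indices taken mod 5.
Σ = (34) + (178) + (105) + (78) + (85) = 480
Area = |Σ|/2 = 240.

240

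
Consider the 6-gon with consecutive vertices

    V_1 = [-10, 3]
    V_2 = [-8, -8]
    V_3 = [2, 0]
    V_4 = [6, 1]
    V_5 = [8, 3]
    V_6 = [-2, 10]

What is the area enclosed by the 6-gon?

Apply Gauss's area formula: 2A = Σ (x_i·y_{i+1} − x_{i+1}·y_i), indices taken mod 6.
Σ = (104) + (16) + (2) + (10) + (86) + (94) = 312
Area = |Σ|/2 = 156.

156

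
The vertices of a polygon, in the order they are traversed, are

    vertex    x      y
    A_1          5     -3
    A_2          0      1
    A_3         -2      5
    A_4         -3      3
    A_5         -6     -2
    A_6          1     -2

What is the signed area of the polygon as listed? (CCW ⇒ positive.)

30.5

Apply Gauss's area formula: 2A = Σ (x_i·y_{i+1} − x_{i+1}·y_i), indices taken mod 6.
Cross-terms: 5, 2, 9, 24, 14, 7  ⇒  Σ = 61
Signed area = Σ/2 = 30.5 (positive ⇒ counter-clockwise traversal).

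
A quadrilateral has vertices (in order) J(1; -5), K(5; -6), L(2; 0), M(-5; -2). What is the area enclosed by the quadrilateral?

J→K: (1)(-6) − (5)(-5) = 19
K→L: (5)(0) − (2)(-6) = 12
L→M: (2)(-2) − (-5)(0) = -4
M→J: (-5)(-5) − (1)(-2) = 27
Σ = 54
Area = |Σ|/2 = 27.

27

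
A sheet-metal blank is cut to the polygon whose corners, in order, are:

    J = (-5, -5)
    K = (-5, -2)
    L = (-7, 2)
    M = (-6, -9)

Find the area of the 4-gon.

10.5

Apply the surveyor's formula: 2A = Σ (x_i·y_{i+1} − x_{i+1}·y_i), indices taken mod 4.
J→K: (-5)(-2) − (-5)(-5) = -15
K→L: (-5)(2) − (-7)(-2) = -24
L→M: (-7)(-9) − (-6)(2) = 75
M→J: (-6)(-5) − (-5)(-9) = -15
Σ = 21
Area = |Σ|/2 = 10.5.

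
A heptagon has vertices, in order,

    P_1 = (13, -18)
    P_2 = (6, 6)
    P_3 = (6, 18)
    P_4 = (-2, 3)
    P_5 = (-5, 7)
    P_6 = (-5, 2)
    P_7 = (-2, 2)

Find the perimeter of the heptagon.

|P_1P_2| = √((-7)² + (24)²) = √625 = 25
|P_2P_3| = √((0)² + (12)²) = √144 = 12
|P_3P_4| = √((-8)² + (-15)²) = √289 = 17
|P_4P_5| = √((-3)² + (4)²) = √25 = 5
|P_5P_6| = √((0)² + (-5)²) = √25 = 5
|P_6P_7| = √((3)² + (0)²) = √9 = 3
|P_7P_1| = √((15)² + (-20)²) = √625 = 25
Perimeter = 25 + 12 + 17 + 5 + 5 + 3 + 25 = 92.

92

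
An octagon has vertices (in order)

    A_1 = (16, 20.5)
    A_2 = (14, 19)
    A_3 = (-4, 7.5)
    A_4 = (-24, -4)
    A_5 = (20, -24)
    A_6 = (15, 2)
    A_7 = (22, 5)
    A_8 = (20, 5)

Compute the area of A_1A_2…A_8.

Cross-terms: 17, 181, 196, 656, 400, 31, 10, 330  ⇒  Σ = 1821
Area = |Σ|/2 = 910.5.

910.5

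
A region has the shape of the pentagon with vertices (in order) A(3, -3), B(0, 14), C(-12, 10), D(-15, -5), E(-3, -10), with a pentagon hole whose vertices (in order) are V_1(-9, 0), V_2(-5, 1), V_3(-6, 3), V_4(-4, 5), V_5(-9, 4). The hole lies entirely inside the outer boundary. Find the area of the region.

282.5

Outer boundary:
Cross-terms: 42, 168, 210, 135, 39  ⇒  Σ = 594
Area = |Σ|/2 = 297.
Hole:
Σ = (-9) + (-9) + (-18) + (29) + (36) = 29
Area = |Σ|/2 = 14.5.
Net area = 297 − 14.5 = 282.5.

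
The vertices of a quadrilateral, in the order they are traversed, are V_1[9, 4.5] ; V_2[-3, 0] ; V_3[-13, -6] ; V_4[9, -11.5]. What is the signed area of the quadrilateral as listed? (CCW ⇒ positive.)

189.5

Σ = (13.5) + (18) + (203.5) + (144) = 379
Signed area = Σ/2 = 189.5 (positive ⇒ counter-clockwise traversal).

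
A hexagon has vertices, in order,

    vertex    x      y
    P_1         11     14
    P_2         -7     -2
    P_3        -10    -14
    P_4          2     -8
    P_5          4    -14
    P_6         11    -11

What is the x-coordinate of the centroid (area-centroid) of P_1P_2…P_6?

278/93

Apply the surveyor's formula. First the cross-terms c_i = x_i·y_{i+1} − x_{i+1}·y_i:
  76, 78, 108, 4, 110, 275  ⇒  2A = 651, A = 325.5.
Then Σ (x_i + x_{i+1})·c_i = 5838, so x̄ = 5838 / (6·325.5) = 278/93.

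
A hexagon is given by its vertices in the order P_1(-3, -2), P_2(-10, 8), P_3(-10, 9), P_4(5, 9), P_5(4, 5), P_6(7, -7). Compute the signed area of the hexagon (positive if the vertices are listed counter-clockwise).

Σ = (-44) + (-10) + (-135) + (-11) + (-63) + (-35) = -298
Signed area = Σ/2 = -149 (negative ⇒ clockwise traversal).

-149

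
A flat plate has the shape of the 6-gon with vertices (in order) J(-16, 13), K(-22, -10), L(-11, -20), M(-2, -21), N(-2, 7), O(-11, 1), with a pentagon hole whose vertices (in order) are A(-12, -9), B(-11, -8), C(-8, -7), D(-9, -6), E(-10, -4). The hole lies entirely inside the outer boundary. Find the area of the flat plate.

423

Outer boundary:
Cross-terms: 446, 330, 191, -56, 75, -127  ⇒  Σ = 859
Area = |Σ|/2 = 429.5.
Hole:
Apply the shoelace formula: 2A = Σ (x_i·y_{i+1} − x_{i+1}·y_i), indices taken mod 5.
Σ = (-3) + (13) + (-15) + (-24) + (42) = 13
Area = |Σ|/2 = 6.5.
Net area = 429.5 − 6.5 = 423.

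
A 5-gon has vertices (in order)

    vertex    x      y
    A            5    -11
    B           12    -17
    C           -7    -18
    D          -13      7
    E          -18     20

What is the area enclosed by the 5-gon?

303.5

Cross-terms: 47, -335, -283, -134, 98  ⇒  Σ = -607
Area = |Σ|/2 = 303.5.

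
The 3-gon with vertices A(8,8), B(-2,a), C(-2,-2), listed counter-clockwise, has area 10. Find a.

0

Write out the shoelace sum; only the two edges meeting at B involve a:
2·Area = [(8·a − (-2)·8) + ((-2)·(-2) − (-2)·a)] + 0
       = 10·a + 20 = 20
⇒ a = 0.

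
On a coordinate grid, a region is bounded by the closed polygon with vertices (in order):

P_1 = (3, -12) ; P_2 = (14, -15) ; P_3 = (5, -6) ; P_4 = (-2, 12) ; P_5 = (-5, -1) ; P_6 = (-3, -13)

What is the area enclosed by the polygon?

180.5

Apply the surveyor's formula: 2A = Σ (x_i·y_{i+1} − x_{i+1}·y_i), indices taken mod 6.
Σ = (123) + (-9) + (48) + (62) + (62) + (75) = 361
Area = |Σ|/2 = 180.5.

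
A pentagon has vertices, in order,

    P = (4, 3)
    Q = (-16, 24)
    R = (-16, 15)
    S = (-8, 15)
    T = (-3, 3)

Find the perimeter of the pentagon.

|PQ| = √((-20)² + (21)²) = √841 = 29
|QR| = √((0)² + (-9)²) = √81 = 9
|RS| = √((8)² + (0)²) = √64 = 8
|ST| = √((5)² + (-12)²) = √169 = 13
|TP| = √((7)² + (0)²) = √49 = 7
Perimeter = 29 + 9 + 8 + 13 + 7 = 66.

66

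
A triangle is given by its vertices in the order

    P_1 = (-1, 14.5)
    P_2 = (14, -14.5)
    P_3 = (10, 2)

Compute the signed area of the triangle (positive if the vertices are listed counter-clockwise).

P_1→P_2: (-1)(-14.5) − (14)(14.5) = -188.5
P_2→P_3: (14)(2) − (10)(-14.5) = 173
P_3→P_1: (10)(14.5) − (-1)(2) = 147
Σ = 131.5
Signed area = Σ/2 = 65.75 (positive ⇒ counter-clockwise traversal).

65.75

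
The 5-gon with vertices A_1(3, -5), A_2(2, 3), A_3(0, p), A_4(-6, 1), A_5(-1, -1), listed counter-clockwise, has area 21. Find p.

1

The doubled signed area Σ (x_i y_{i+1} − x_{i+1} y_i) is linear in p.
With p=0 it equals 34; the coefficient of p is 8 (from the two edges through A_3).
So 8·p + 34 = 2·21 = 42 ⇒ p = 1.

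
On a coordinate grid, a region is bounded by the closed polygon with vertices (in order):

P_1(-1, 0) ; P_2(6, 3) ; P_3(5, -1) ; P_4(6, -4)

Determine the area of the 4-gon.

21

Apply the shoelace (surveyor's) formula: 2A = Σ (x_i·y_{i+1} − x_{i+1}·y_i), indices taken mod 4.
P_1→P_2: (-1)(3) − (6)(0) = -3
P_2→P_3: (6)(-1) − (5)(3) = -21
P_3→P_4: (5)(-4) − (6)(-1) = -14
P_4→P_1: (6)(0) − (-1)(-4) = -4
Σ = -42
Area = |Σ|/2 = 21.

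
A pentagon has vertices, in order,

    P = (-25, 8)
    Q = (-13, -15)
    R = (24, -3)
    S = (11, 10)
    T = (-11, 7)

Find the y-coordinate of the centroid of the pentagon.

-92/95

Apply the shoelace formula. First the cross-terms c_i = x_i·y_{i+1} − x_{i+1}·y_i:
  479, 399, 273, 187, 87  ⇒  2A = 1425, A = 712.5.
Then Σ (y_i + y_{i+1})·c_i = -4140, so ȳ = -4140 / (6·712.5) = -92/95.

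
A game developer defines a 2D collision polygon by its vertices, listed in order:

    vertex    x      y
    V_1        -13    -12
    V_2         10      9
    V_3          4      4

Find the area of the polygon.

Cross-terms: 3, 4, 4  ⇒  Σ = 11
Area = |Σ|/2 = 5.5.

5.5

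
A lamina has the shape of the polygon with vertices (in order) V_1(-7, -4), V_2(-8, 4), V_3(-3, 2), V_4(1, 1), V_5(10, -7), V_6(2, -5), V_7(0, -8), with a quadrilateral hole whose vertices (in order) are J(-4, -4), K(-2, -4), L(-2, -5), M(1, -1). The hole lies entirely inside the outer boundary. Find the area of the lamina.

92.5

Outer boundary:
Σ = (-60) + (-4) + (-5) + (-17) + (-36) + (-16) + (-56) = -194
Area = |Σ|/2 = 97.
Hole:
Apply the shoelace formula: 2A = Σ (x_i·y_{i+1} − x_{i+1}·y_i), indices taken mod 4.
J→K: (-4)(-4) − (-2)(-4) = 8
K→L: (-2)(-5) − (-2)(-4) = 2
L→M: (-2)(-1) − (1)(-5) = 7
M→J: (1)(-4) − (-4)(-1) = -8
Σ = 9
Area = |Σ|/2 = 4.5.
Net area = 97 − 4.5 = 92.5.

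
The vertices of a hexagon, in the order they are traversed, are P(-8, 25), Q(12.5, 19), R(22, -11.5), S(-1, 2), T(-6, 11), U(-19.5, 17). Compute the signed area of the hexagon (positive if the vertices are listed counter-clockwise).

Apply Gauss's area formula: 2A = Σ (x_i·y_{i+1} − x_{i+1}·y_i), indices taken mod 6.
Σ = (-464.5) + (-561.75) + (32.5) + (1) + (112.5) + (-351.5) = -1231.75
Signed area = Σ/2 = -615.875 (negative ⇒ clockwise traversal).

-615.875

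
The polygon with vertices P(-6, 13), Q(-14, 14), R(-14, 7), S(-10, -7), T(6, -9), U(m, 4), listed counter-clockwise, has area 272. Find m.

Write out the shoelace sum; only the two edges meeting at U involve m:
2·Area = [(6·4 − m·(-9)) + (m·13 − (-6)·4)] + 496
       = 22·m + 544 = 544
⇒ m = 0.

0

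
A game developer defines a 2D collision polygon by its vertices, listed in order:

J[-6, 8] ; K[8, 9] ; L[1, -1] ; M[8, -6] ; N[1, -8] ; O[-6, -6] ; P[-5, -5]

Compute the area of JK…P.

Apply the shoelace formula: 2A = Σ (x_i·y_{i+1} − x_{i+1}·y_i), indices taken mod 7.
J→K: (-6)(9) − (8)(8) = -118
K→L: (8)(-1) − (1)(9) = -17
L→M: (1)(-6) − (8)(-1) = 2
M→N: (8)(-8) − (1)(-6) = -58
N→O: (1)(-6) − (-6)(-8) = -54
O→P: (-6)(-5) − (-5)(-6) = 0
P→J: (-5)(8) − (-6)(-5) = -70
Σ = -315
Area = |Σ|/2 = 157.5.

157.5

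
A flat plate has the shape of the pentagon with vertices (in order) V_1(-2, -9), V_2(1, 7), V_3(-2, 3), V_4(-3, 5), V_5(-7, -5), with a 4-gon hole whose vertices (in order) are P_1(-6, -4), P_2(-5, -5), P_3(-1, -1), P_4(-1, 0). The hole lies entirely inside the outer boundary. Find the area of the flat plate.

Outer boundary:
V_1→V_2: (-2)(7) − (1)(-9) = -5
V_2→V_3: (1)(3) − (-2)(7) = 17
V_3→V_4: (-2)(5) − (-3)(3) = -1
V_4→V_5: (-3)(-5) − (-7)(5) = 50
V_5→V_1: (-7)(-9) − (-2)(-5) = 53
Σ = 114
Area = |Σ|/2 = 57.
Hole:
Apply Gauss's area formula: 2A = Σ (x_i·y_{i+1} − x_{i+1}·y_i), indices taken mod 4.
P_1→P_2: (-6)(-5) − (-5)(-4) = 10
P_2→P_3: (-5)(-1) − (-1)(-5) = 0
P_3→P_4: (-1)(0) − (-1)(-1) = -1
P_4→P_1: (-1)(-4) − (-6)(0) = 4
Σ = 13
Area = |Σ|/2 = 6.5.
Net area = 57 − 6.5 = 50.5.

50.5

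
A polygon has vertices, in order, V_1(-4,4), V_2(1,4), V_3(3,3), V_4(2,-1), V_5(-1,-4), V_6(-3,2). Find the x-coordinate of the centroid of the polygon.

Apply the shoelace (surveyor's) formula. First the cross-terms c_i = x_i·y_{i+1} − x_{i+1}·y_i:
  -20, -9, -9, -9, -14, -4  ⇒  2A = -65, A = -32.5.
Then Σ (x_i + x_{i+1})·c_i = 54, so x̄ = 54 / (6·(-32.5)) = -18/65.

-18/65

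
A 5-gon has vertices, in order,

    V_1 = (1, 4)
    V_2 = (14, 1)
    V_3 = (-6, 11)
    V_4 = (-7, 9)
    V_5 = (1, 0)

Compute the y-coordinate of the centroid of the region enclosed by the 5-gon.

680/123

Apply the shoelace formula. First the cross-terms c_i = x_i·y_{i+1} − x_{i+1}·y_i:
  -55, 160, 23, -9, 4  ⇒  2A = 123, A = 61.5.
Then Σ (y_i + y_{i+1})·c_i = 2040, so ȳ = 2040 / (6·61.5) = 680/123.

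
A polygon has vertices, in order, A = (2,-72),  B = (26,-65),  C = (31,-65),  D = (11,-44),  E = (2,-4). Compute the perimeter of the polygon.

168

|AB| = √((24)² + (7)²) = √625 = 25
|BC| = √((5)² + (0)²) = √25 = 5
|CD| = √((-20)² + (21)²) = √841 = 29
|DE| = √((-9)² + (40)²) = √1681 = 41
|EA| = √((0)² + (-68)²) = √4624 = 68
Perimeter = 25 + 5 + 29 + 41 + 68 = 168.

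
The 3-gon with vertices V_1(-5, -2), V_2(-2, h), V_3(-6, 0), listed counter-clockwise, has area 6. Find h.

Write out the shoelace sum; only the two edges meeting at V_2 involve h:
2·Area = [((-5)·h − (-2)·(-2)) + ((-2)·0 − (-6)·h)] + 12
       = 1·h + 8 = 12
⇒ h = 4.

4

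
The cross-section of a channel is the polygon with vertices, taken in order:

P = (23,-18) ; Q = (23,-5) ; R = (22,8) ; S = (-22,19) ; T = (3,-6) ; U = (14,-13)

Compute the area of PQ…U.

Apply Gauss's area formula: 2A = Σ (x_i·y_{i+1} − x_{i+1}·y_i), indices taken mod 6.
P→Q: (23)(-5) − (23)(-18) = 299
Q→R: (23)(8) − (22)(-5) = 294
R→S: (22)(19) − (-22)(8) = 594
S→T: (-22)(-6) − (3)(19) = 75
T→U: (3)(-13) − (14)(-6) = 45
U→P: (14)(-18) − (23)(-13) = 47
Σ = 1354
Area = |Σ|/2 = 677.

677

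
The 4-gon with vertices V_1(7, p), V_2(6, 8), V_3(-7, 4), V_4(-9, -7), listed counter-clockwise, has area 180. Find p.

-6

The doubled signed area Σ (x_i y_{i+1} − x_{i+1} y_i) is linear in p.
With p=0 it equals 270; the coefficient of p is -15 (from the two edges through V_1).
So -15·p + 270 = 2·180 = 360 ⇒ p = -6.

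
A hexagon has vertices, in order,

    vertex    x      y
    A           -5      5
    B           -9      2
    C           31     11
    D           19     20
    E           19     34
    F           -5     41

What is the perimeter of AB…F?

136

|AB| = √((-4)² + (-3)²) = √25 = 5
|BC| = √((40)² + (9)²) = √1681 = 41
|CD| = √((-12)² + (9)²) = √225 = 15
|DE| = √((0)² + (14)²) = √196 = 14
|EF| = √((-24)² + (7)²) = √625 = 25
|FA| = √((0)² + (-36)²) = √1296 = 36
Perimeter = 5 + 41 + 15 + 14 + 25 + 36 = 136.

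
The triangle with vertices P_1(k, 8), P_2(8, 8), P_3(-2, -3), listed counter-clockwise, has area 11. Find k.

Write out the shoelace sum; only the two edges meeting at P_1 involve k:
2·Area = [((-2)·8 − k·(-3)) + (k·8 − 8·8)] + -8
       = 11·k + -88 = 22
⇒ k = 10.

10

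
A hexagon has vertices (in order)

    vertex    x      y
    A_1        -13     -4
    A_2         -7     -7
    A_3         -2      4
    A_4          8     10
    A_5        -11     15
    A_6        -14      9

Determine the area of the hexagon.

241.5

Cross-terms: 63, -42, -52, 230, 111, 173  ⇒  Σ = 483
Area = |Σ|/2 = 241.5.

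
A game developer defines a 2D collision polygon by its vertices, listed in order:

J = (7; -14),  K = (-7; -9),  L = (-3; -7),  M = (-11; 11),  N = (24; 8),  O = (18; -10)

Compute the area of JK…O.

583.5

Apply the surveyor's formula: 2A = Σ (x_i·y_{i+1} − x_{i+1}·y_i), indices taken mod 6.
Σ = (-161) + (22) + (-110) + (-352) + (-384) + (-182) = -1167
Area = |Σ|/2 = 583.5.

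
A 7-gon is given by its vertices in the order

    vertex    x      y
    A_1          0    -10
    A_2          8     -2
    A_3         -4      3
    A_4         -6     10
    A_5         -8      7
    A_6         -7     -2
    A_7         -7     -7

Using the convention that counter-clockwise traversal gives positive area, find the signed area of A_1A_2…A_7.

A_1→A_2: (0)(-2) − (8)(-10) = 80
A_2→A_3: (8)(3) − (-4)(-2) = 16
A_3→A_4: (-4)(10) − (-6)(3) = -22
A_4→A_5: (-6)(7) − (-8)(10) = 38
A_5→A_6: (-8)(-2) − (-7)(7) = 65
A_6→A_7: (-7)(-7) − (-7)(-2) = 35
A_7→A_1: (-7)(-10) − (0)(-7) = 70
Σ = 282
Signed area = Σ/2 = 141 (positive ⇒ counter-clockwise traversal).

141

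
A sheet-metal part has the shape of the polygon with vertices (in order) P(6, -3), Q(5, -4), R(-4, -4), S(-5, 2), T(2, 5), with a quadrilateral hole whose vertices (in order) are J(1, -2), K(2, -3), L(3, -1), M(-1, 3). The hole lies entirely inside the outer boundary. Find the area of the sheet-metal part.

61.5

Outer boundary:
Apply the shoelace (surveyor's) formula: 2A = Σ (x_i·y_{i+1} − x_{i+1}·y_i), indices taken mod 5.
Σ = (-9) + (-36) + (-28) + (-29) + (-36) = -138
Area = |Σ|/2 = 69.
Hole:
Apply the surveyor's formula: 2A = Σ (x_i·y_{i+1} − x_{i+1}·y_i), indices taken mod 4.
J→K: (1)(-3) − (2)(-2) = 1
K→L: (2)(-1) − (3)(-3) = 7
L→M: (3)(3) − (-1)(-1) = 8
M→J: (-1)(-2) − (1)(3) = -1
Σ = 15
Area = |Σ|/2 = 7.5.
Net area = 69 − 7.5 = 61.5.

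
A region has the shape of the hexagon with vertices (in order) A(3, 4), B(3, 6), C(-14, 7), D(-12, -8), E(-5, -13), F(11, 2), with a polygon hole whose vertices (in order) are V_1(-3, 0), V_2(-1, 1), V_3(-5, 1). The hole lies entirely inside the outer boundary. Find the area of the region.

295

Outer boundary:
Apply the shoelace (surveyor's) formula: 2A = Σ (x_i·y_{i+1} − x_{i+1}·y_i), indices taken mod 6.
Σ = (6) + (105) + (196) + (116) + (133) + (38) = 594
Area = |Σ|/2 = 297.
Hole:
Apply the shoelace formula: 2A = Σ (x_i·y_{i+1} − x_{i+1}·y_i), indices taken mod 3.
Cross-terms: -3, 4, 3  ⇒  Σ = 4
Area = |Σ|/2 = 2.
Net area = 297 − 2 = 295.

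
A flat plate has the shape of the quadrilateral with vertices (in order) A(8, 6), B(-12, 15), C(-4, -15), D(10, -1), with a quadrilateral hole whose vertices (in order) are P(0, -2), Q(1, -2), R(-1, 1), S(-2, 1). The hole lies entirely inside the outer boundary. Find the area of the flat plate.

324

Outer boundary:
Apply Gauss's area formula: 2A = Σ (x_i·y_{i+1} − x_{i+1}·y_i), indices taken mod 4.
A→B: (8)(15) − (-12)(6) = 192
B→C: (-12)(-15) − (-4)(15) = 240
C→D: (-4)(-1) − (10)(-15) = 154
D→A: (10)(6) − (8)(-1) = 68
Σ = 654
Area = |Σ|/2 = 327.
Hole:
Apply the shoelace (surveyor's) formula: 2A = Σ (x_i·y_{i+1} − x_{i+1}·y_i), indices taken mod 4.
Cross-terms: 2, -1, 1, 4  ⇒  Σ = 6
Area = |Σ|/2 = 3.
Net area = 327 − 3 = 324.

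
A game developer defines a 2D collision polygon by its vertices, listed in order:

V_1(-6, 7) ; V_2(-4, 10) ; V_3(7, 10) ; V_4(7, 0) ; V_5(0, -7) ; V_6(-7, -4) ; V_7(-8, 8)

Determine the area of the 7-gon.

Apply the surveyor's formula: 2A = Σ (x_i·y_{i+1} − x_{i+1}·y_i), indices taken mod 7.
Σ = (-32) + (-110) + (-70) + (-49) + (-49) + (-88) + (-8) = -406
Area = |Σ|/2 = 203.

203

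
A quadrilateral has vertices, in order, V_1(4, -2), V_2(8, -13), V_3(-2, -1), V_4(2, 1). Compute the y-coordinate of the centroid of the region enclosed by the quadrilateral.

Apply the shoelace formula. First the cross-terms c_i = x_i·y_{i+1} − x_{i+1}·y_i:
  -36, -34, 0, -8  ⇒  2A = -78, A = -39.
Then Σ (y_i + y_{i+1})·c_i = 1024, so ȳ = 1024 / (6·(-39)) = -512/117.

-512/117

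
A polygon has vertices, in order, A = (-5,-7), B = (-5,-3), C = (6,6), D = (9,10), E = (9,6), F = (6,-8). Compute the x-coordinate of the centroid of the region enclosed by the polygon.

Apply the surveyor's formula. First the cross-terms c_i = x_i·y_{i+1} − x_{i+1}·y_i:
  -20, -12, 6, -36, -108, -82  ⇒  2A = -252, A = -126.
Then Σ (x_i + x_{i+1})·c_i = -2072, so x̄ = -2072 / (6·(-126)) = 74/27.

74/27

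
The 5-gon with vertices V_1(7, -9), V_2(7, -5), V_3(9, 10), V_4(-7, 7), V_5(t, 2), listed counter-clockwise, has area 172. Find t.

-6

The doubled signed area Σ (x_i y_{i+1} − x_{i+1} y_i) is linear in t.
With t=0 it equals 248; the coefficient of t is -16 (from the two edges through V_5).
So -16·t + 248 = 2·172 = 344 ⇒ t = -6.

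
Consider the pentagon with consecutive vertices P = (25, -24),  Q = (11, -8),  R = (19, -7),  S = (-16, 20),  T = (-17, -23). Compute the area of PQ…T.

1049

Apply the shoelace formula: 2A = Σ (x_i·y_{i+1} − x_{i+1}·y_i), indices taken mod 5.
P→Q: (25)(-8) − (11)(-24) = 64
Q→R: (11)(-7) − (19)(-8) = 75
R→S: (19)(20) − (-16)(-7) = 268
S→T: (-16)(-23) − (-17)(20) = 708
T→P: (-17)(-24) − (25)(-23) = 983
Σ = 2098
Area = |Σ|/2 = 1049.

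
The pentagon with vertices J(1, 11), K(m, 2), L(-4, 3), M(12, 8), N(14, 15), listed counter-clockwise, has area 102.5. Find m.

The doubled signed area Σ (x_i y_{i+1} − x_{i+1} y_i) is linear in m.
With m=0 it equals 149; the coefficient of m is -8 (from the two edges through K).
So -8·m + 149 = 2·102.5 = 205 ⇒ m = -7.

-7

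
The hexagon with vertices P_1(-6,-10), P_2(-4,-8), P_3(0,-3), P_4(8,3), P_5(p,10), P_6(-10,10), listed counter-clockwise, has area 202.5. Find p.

Write out the shoelace sum; only the two edges meeting at P_5 involve p:
2·Area = [(8·10 − p·3) + (p·10 − (-10)·10)] + 204
       = 7·p + 384 = 405
⇒ p = 3.

3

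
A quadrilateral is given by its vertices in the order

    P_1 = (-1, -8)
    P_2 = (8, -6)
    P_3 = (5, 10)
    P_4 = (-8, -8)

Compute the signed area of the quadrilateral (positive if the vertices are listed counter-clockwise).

Apply the shoelace (surveyor's) formula: 2A = Σ (x_i·y_{i+1} − x_{i+1}·y_i), indices taken mod 4.
Σ = (70) + (110) + (40) + (56) = 276
Signed area = Σ/2 = 138 (positive ⇒ counter-clockwise traversal).

138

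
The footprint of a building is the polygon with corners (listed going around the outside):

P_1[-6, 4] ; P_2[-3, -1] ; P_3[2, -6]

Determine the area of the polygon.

Apply Gauss's area formula: 2A = Σ (x_i·y_{i+1} − x_{i+1}·y_i), indices taken mod 3.
Cross-terms: 18, 20, -28  ⇒  Σ = 10
Area = |Σ|/2 = 5.

5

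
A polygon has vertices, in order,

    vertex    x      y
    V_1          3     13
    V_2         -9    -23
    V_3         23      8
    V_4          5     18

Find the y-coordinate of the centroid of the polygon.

91/89

Apply the surveyor's formula. First the cross-terms c_i = x_i·y_{i+1} − x_{i+1}·y_i:
  48, 457, 374, 11  ⇒  2A = 890, A = 445.
Then Σ (y_i + y_{i+1})·c_i = 2730, so ȳ = 2730 / (6·445) = 91/89.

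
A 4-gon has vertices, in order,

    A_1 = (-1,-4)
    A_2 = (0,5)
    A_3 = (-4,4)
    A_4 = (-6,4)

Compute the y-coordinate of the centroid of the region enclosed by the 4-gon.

Apply Gauss's area formula. First the cross-terms c_i = x_i·y_{i+1} − x_{i+1}·y_i:
  -5, 20, 8, 28  ⇒  2A = 51, A = 25.5.
Then Σ (y_i + y_{i+1})·c_i = 239, so ȳ = 239 / (6·25.5) = 239/153.

239/153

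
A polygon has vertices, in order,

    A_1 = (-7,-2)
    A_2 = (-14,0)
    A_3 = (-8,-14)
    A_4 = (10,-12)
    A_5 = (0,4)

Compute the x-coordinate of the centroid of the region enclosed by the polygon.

Apply the shoelace (surveyor's) formula. First the cross-terms c_i = x_i·y_{i+1} − x_{i+1}·y_i:
  -28, 196, 236, 40, 28  ⇒  2A = 472, A = 236.
Then Σ (x_i + x_{i+1})·c_i = -3048, so x̄ = -3048 / (6·236) = -127/59.

-127/59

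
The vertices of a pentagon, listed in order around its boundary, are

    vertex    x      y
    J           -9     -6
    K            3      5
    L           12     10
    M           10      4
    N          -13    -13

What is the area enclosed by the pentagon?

113

J→K: (-9)(5) − (3)(-6) = -27
K→L: (3)(10) − (12)(5) = -30
L→M: (12)(4) − (10)(10) = -52
M→N: (10)(-13) − (-13)(4) = -78
N→J: (-13)(-6) − (-9)(-13) = -39
Σ = -226
Area = |Σ|/2 = 113.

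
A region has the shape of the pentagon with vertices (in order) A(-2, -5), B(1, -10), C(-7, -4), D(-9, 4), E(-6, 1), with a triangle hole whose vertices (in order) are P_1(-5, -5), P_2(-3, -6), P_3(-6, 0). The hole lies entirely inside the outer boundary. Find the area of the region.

28.5

Outer boundary:
Σ = (25) + (-74) + (-64) + (15) + (32) = -66
Area = |Σ|/2 = 33.
Hole:
Apply Gauss's area formula: 2A = Σ (x_i·y_{i+1} − x_{i+1}·y_i), indices taken mod 3.
Σ = (15) + (-36) + (30) = 9
Area = |Σ|/2 = 4.5.
Net area = 33 − 4.5 = 28.5.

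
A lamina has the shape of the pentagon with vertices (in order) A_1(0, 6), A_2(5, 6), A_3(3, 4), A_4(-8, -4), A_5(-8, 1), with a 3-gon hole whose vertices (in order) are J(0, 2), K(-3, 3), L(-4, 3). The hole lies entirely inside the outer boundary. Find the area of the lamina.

Outer boundary:
Apply the shoelace formula: 2A = Σ (x_i·y_{i+1} − x_{i+1}·y_i), indices taken mod 5.
A_1→A_2: (0)(6) − (5)(6) = -30
A_2→A_3: (5)(4) − (3)(6) = 2
A_3→A_4: (3)(-4) − (-8)(4) = 20
A_4→A_5: (-8)(1) − (-8)(-4) = -40
A_5→A_1: (-8)(6) − (0)(1) = -48
Σ = -96
Area = |Σ|/2 = 48.
Hole:
Apply the shoelace (surveyor's) formula: 2A = Σ (x_i·y_{i+1} − x_{i+1}·y_i), indices taken mod 3.
Σ = (6) + (3) + (-8) = 1
Area = |Σ|/2 = 0.5.
Net area = 48 − 0.5 = 47.5.

47.5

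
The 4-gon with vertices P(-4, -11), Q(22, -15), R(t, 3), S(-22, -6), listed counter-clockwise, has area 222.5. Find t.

The doubled signed area Σ (x_i y_{i+1} − x_{i+1} y_i) is linear in t.
With t=0 it equals 652; the coefficient of t is 9 (from the two edges through R).
So 9·t + 652 = 2·222.5 = 445 ⇒ t = -23.

-23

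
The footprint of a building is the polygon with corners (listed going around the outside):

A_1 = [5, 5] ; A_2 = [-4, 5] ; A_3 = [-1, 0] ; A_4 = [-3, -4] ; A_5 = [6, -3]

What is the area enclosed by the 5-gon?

Apply the shoelace (surveyor's) formula: 2A = Σ (x_i·y_{i+1} − x_{i+1}·y_i), indices taken mod 5.
A_1→A_2: (5)(5) − (-4)(5) = 45
A_2→A_3: (-4)(0) − (-1)(5) = 5
A_3→A_4: (-1)(-4) − (-3)(0) = 4
A_4→A_5: (-3)(-3) − (6)(-4) = 33
A_5→A_1: (6)(5) − (5)(-3) = 45
Σ = 132
Area = |Σ|/2 = 66.

66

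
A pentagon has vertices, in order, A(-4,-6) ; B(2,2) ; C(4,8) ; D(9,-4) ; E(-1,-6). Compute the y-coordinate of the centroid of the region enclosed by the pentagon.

Apply the shoelace formula. First the cross-terms c_i = x_i·y_{i+1} − x_{i+1}·y_i:
  4, 8, -88, -58, -18  ⇒  2A = -152, A = -76.
Then Σ (y_i + y_{i+1})·c_i = 508, so ȳ = 508 / (6·(-76)) = -127/114.

-127/114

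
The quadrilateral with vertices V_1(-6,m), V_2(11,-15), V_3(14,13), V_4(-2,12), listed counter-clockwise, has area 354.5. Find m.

Write out the shoelace sum; only the two edges meeting at V_1 involve m:
2·Area = [((-2)·m − (-6)·12) + ((-6)·(-15) − 11·m)] + 547
       = -13·m + 709 = 709
⇒ m = 0.

0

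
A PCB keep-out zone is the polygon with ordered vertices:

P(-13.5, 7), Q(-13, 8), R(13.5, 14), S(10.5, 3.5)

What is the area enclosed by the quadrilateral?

143

Apply the surveyor's formula: 2A = Σ (x_i·y_{i+1} − x_{i+1}·y_i), indices taken mod 4.
Cross-terms: -17, -290, -99.75, 120.75  ⇒  Σ = -286
Area = |Σ|/2 = 143.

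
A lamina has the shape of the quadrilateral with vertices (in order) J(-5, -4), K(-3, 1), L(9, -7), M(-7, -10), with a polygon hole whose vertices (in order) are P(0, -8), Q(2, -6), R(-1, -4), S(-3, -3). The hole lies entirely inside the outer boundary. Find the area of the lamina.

74.5

Outer boundary:
J→K: (-5)(1) − (-3)(-4) = -17
K→L: (-3)(-7) − (9)(1) = 12
L→M: (9)(-10) − (-7)(-7) = -139
M→J: (-7)(-4) − (-5)(-10) = -22
Σ = -166
Area = |Σ|/2 = 83.
Hole:
Apply the shoelace formula: 2A = Σ (x_i·y_{i+1} − x_{i+1}·y_i), indices taken mod 4.
Cross-terms: 16, -14, -9, 24  ⇒  Σ = 17
Area = |Σ|/2 = 8.5.
Net area = 83 − 8.5 = 74.5.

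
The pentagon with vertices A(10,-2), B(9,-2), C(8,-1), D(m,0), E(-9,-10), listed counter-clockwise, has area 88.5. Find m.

-6

The doubled signed area Σ (x_i y_{i+1} − x_{i+1} y_i) is linear in m.
With m=0 it equals 123; the coefficient of m is -9 (from the two edges through D).
So -9·m + 123 = 2·88.5 = 177 ⇒ m = -6.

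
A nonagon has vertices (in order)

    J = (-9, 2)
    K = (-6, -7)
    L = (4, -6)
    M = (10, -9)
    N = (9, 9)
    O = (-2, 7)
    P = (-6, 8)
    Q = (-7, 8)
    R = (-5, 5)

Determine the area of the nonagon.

Apply Gauss's area formula: 2A = Σ (x_i·y_{i+1} − x_{i+1}·y_i), indices taken mod 9.
Σ = (75) + (64) + (24) + (171) + (81) + (26) + (8) + (5) + (35) = 489
Area = |Σ|/2 = 244.5.

244.5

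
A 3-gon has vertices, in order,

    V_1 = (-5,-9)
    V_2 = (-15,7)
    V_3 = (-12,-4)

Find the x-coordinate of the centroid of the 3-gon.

Apply the shoelace (surveyor's) formula. First the cross-terms c_i = x_i·y_{i+1} − x_{i+1}·y_i:
  -170, 144, 88  ⇒  2A = 62, A = 31.
Then Σ (x_i + x_{i+1})·c_i = -1984, so x̄ = -1984 / (6·31) = -32/3.

-32/3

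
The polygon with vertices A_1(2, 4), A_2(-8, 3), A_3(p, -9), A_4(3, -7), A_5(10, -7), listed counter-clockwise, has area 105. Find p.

3

Write out the shoelace sum; only the two edges meeting at A_3 involve p:
2·Area = [((-8)·(-9) − p·3) + (p·(-7) − 3·(-9))] + 141
       = -10·p + 240 = 210
⇒ p = 3.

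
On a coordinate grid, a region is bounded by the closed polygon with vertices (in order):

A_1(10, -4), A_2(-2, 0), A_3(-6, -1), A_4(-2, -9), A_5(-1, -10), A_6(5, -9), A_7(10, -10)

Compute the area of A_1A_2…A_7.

Apply the shoelace formula: 2A = Σ (x_i·y_{i+1} − x_{i+1}·y_i), indices taken mod 7.
Σ = (-8) + (2) + (52) + (11) + (59) + (40) + (60) = 216
Area = |Σ|/2 = 108.

108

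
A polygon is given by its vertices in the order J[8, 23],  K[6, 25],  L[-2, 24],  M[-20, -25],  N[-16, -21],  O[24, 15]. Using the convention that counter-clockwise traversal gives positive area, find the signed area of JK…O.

751

Cross-terms: 62, 194, 530, 20, 264, 432  ⇒  Σ = 1502
Signed area = Σ/2 = 751 (positive ⇒ counter-clockwise traversal).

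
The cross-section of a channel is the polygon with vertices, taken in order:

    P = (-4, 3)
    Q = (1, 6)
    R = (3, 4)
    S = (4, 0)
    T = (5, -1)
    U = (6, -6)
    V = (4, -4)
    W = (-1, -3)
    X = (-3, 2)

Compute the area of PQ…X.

Apply the shoelace (surveyor's) formula: 2A = Σ (x_i·y_{i+1} − x_{i+1}·y_i), indices taken mod 9.
P→Q: (-4)(6) − (1)(3) = -27
Q→R: (1)(4) − (3)(6) = -14
R→S: (3)(0) − (4)(4) = -16
S→T: (4)(-1) − (5)(0) = -4
T→U: (5)(-6) − (6)(-1) = -24
U→V: (6)(-4) − (4)(-6) = 0
V→W: (4)(-3) − (-1)(-4) = -16
W→X: (-1)(2) − (-3)(-3) = -11
X→P: (-3)(3) − (-4)(2) = -1
Σ = -113
Area = |Σ|/2 = 56.5.

56.5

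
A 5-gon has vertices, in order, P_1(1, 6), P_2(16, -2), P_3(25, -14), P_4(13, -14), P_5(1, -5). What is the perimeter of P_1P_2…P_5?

70

|P_1P_2| = √((15)² + (-8)²) = √289 = 17
|P_2P_3| = √((9)² + (-12)²) = √225 = 15
|P_3P_4| = √((-12)² + (0)²) = √144 = 12
|P_4P_5| = √((-12)² + (9)²) = √225 = 15
|P_5P_1| = √((0)² + (11)²) = √121 = 11
Perimeter = 17 + 15 + 12 + 15 + 11 = 70.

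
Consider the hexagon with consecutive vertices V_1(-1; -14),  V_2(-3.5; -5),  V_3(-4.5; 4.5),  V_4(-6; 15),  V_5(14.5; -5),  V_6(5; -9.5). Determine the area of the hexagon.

251.25

Apply the shoelace (surveyor's) formula: 2A = Σ (x_i·y_{i+1} − x_{i+1}·y_i), indices taken mod 6.
Σ = (-44) + (-38.25) + (-40.5) + (-187.5) + (-112.75) + (-79.5) = -502.5
Area = |Σ|/2 = 251.25.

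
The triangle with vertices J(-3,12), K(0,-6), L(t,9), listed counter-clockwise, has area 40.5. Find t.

The doubled signed area Σ (x_i y_{i+1} − x_{i+1} y_i) is linear in t.
With t=0 it equals 45; the coefficient of t is 18 (from the two edges through L).
So 18·t + 45 = 2·40.5 = 81 ⇒ t = 2.

2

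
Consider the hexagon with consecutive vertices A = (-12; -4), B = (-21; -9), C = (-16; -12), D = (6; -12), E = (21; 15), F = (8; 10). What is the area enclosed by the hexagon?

458

Apply the surveyor's formula: 2A = Σ (x_i·y_{i+1} − x_{i+1}·y_i), indices taken mod 6.
Σ = (24) + (108) + (264) + (342) + (90) + (88) = 916
Area = |Σ|/2 = 458.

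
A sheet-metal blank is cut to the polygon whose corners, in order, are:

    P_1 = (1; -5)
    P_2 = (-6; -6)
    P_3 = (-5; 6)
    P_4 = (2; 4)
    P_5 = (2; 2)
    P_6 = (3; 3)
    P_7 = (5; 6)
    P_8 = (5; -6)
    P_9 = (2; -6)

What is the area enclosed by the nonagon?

108.5

Apply the surveyor's formula: 2A = Σ (x_i·y_{i+1} − x_{i+1}·y_i), indices taken mod 9.
Σ = (-36) + (-66) + (-32) + (-4) + (0) + (3) + (-60) + (-18) + (-4) = -217
Area = |Σ|/2 = 108.5.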